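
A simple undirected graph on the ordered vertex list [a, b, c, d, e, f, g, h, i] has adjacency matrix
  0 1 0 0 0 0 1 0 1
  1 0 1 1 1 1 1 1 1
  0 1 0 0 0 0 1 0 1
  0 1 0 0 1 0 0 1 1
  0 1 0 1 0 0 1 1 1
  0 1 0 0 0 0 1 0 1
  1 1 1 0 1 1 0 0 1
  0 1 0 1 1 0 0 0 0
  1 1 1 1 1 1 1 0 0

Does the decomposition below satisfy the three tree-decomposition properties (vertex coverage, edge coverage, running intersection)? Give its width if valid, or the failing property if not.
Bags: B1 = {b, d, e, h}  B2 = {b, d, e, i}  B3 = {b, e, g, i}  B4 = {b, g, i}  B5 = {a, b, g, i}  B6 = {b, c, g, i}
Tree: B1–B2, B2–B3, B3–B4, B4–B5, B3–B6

A tree decomposition must satisfy three properties: every vertex lies in some bag; for every edge, both endpoints lie together in some bag; and for every vertex, the bags containing it form a connected subtree. Here vertex f appears in no bag, so the decomposition is invalid.

No — vertex f appears in no bag.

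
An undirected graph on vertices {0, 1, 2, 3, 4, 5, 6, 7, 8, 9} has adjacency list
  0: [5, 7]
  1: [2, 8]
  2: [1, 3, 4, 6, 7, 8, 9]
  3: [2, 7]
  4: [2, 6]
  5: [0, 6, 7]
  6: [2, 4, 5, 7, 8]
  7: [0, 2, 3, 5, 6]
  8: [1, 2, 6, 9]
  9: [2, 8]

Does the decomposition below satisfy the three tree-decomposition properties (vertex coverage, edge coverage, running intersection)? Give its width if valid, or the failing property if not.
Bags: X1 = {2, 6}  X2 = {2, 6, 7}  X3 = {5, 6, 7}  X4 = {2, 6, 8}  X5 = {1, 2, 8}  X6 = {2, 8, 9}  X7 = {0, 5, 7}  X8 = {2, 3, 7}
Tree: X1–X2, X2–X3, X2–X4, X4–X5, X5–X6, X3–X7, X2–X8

A tree decomposition must satisfy three properties: every vertex lies in some bag; for every edge, both endpoints lie together in some bag; and for every vertex, the bags containing it form a connected subtree. Here vertex 4 appears in no bag, so the decomposition is invalid.

No — vertex 4 appears in no bag.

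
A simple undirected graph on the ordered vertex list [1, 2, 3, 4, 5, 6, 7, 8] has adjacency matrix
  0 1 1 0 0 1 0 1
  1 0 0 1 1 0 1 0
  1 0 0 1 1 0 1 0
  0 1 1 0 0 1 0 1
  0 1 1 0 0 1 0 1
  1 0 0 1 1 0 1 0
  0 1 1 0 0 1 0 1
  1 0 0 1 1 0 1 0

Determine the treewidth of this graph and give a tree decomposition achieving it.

Treewidth 4.
One optimal decomposition is:
Bags: B1 = {1, 4, 5, 7, 8}  B2 = {1, 2, 4, 5, 7}  B3 = {1, 4, 5, 6, 7}  B4 = {1, 3, 4, 5, 7}
Tree: B1–B2, B2–B3, B3–B4

The largest bag has 5 vertices, giving width 4; this decomposition certifies tw(G) ≤ 4. For the lower bound: the 5 vertex sets {5,8}, {1,2}, {4,6}, {7}, {3} are disjoint, each induces a connected subgraph, and every pair is joined by at least one edge of G. Contracting each set to a single vertex therefore yields K_{5} as a minor, and since treewidth is minor-monotone, tw(G) ≥ tw(K_{5}) = 4. The upper and lower bounds meet at 4, so that is the treewidth.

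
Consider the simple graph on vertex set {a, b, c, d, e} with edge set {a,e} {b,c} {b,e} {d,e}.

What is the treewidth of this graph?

1

A width-1 tree decomposition is:
Bags: B1 = {d, e}  B2 = {b, e}  B3 = {b, c}  B4 = {a, e}
Tree: B1–B2, B2–B3, B1–B4
Each bag holds 2 vertices, so the decomposition has width 1, which upper-bounds the treewidth. Since G has at least one edge (e.g. d–e), it is not an edgeless graph, so tw(G) ≥ 1. Therefore the treewidth is 1.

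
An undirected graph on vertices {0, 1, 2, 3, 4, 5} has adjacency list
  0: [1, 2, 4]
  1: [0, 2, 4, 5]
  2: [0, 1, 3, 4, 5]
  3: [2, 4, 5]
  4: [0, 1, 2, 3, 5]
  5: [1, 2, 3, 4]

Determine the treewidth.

A width-3 tree decomposition is:
Bags: B1 = {1, 2, 4, 5}  B2 = {2, 3, 4, 5}  B3 = {0, 1, 2, 4}
Tree: B1–B2, B1–B3
Every bag has size at most 4, so the width is 4 − 1 = 3 and tw(G) ≤ 3. On the other hand G contains the 4-clique {0, 1, 2, 4}. A clique must lie in a single bag of any decomposition, so no decomposition can have width below 3. Combining the bounds, tw(G) = 3.

3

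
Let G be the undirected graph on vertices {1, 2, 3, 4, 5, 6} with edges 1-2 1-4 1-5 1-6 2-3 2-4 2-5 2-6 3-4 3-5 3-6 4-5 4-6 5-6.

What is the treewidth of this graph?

A width-4 tree decomposition is:
Bags: B1 = {2, 3, 4, 5, 6}  B2 = {1, 2, 4, 5, 6}
Tree: B1–B2
The largest bag has 5 vertices, giving width 4; this decomposition certifies tw(G) ≤ 4. On the other hand G contains the 5-clique {1, 2, 4, 5, 6}. A clique must lie in a single bag of any decomposition, so no decomposition can have width below 4. Combining the bounds, tw(G) = 4.

4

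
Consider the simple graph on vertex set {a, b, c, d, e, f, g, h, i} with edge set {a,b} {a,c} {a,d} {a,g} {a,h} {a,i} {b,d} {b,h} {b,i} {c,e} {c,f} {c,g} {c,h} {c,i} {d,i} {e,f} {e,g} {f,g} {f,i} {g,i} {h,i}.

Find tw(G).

3

A width-3 tree decomposition is:
Bags: B1 = {a, c, h, i}  B2 = {a, c, g, i}  B3 = {c, f, g, i}  B4 = {a, b, h, i}  B5 = {a, b, d, i}  B6 = {c, e, f, g}
Tree: B1–B2, B2–B3, B1–B4, B4–B5, B3–B6
The largest bag has 4 vertices, giving width 3; this decomposition certifies tw(G) ≤ 3. On the other hand G contains the 4-clique {c, e, f, g}. A clique must lie in a single bag of any decomposition, so no decomposition can have width below 3. Combining the bounds, tw(G) = 3.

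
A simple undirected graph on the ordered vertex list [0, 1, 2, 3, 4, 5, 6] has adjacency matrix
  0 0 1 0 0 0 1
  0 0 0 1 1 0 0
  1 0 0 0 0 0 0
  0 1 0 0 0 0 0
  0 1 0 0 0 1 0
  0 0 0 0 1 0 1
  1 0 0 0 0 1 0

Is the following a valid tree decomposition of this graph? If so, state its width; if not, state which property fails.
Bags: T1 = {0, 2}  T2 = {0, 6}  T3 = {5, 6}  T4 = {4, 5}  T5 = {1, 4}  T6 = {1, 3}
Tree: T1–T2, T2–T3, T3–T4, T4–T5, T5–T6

Yes; width 1.

Every vertex of G appears in some bag (union = {0, 1, 2, 3, 4, 5, 6}); every edge is covered by a bag; and for each vertex v the set of bags containing v is connected in the bag tree. The decomposition is therefore valid. The largest bag has 2 vertices, so the width is 1.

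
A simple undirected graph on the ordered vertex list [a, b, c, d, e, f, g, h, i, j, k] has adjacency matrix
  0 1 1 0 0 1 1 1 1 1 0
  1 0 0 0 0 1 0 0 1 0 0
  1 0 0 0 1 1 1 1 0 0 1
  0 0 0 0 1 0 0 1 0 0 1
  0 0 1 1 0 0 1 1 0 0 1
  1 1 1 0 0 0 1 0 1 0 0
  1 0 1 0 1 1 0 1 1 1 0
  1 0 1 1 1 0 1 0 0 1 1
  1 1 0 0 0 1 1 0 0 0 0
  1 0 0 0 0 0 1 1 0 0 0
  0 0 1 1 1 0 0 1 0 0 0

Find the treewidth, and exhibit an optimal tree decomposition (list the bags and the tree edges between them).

Each bag holds 4 vertices, so the decomposition has width 3, which upper-bounds the treewidth. Conversely, {d, e, h, k} is a clique of size 4, and the vertices of any clique must share a bag in every tree decomposition; so some bag has ≥ 4 vertices and tw(G) ≥ 3. The upper and lower bounds meet at 3, so that is the treewidth.

Treewidth 3.
Bags: B1 = {a, c, g, h}  B2 = {a, c, f, g}  B3 = {c, e, g, h}  B4 = {c, e, h, k}  B5 = {a, f, g, i}  B6 = {a, b, f, i}  B7 = {a, g, h, j}  B8 = {d, e, h, k}
Tree: B1–B2, B1–B3, B3–B4, B2–B5, B5–B6, B1–B7, B4–B8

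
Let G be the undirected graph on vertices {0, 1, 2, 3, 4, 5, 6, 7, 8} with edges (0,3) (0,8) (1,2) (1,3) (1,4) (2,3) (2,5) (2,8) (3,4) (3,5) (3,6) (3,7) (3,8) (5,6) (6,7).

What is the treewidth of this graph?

A width-2 tree decomposition is:
Bags: B1 = {3, 6, 7}  B2 = {3, 5, 6}  B3 = {2, 3, 5}  B4 = {2, 3, 8}  B5 = {1, 2, 3}  B6 = {1, 3, 4}  B7 = {0, 3, 8}
Tree: B1–B2, B2–B3, B3–B4, B4–B5, B5–B6, B4–B7
Every bag has size at most 3, so the width is 3 − 1 = 2 and tw(G) ≤ 2. Conversely, {0, 3, 8} is a clique of size 3, and the vertices of any clique must share a bag in every tree decomposition; so some bag has ≥ 3 vertices and tw(G) ≥ 2. The upper and lower bounds meet at 2, so that is the treewidth.

2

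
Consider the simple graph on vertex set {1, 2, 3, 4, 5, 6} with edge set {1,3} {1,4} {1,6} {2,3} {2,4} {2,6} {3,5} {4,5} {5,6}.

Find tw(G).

A width-3 tree decomposition is:
Bags: B1 = {1, 2, 3, 5}  B2 = {1, 2, 4, 5}  B3 = {1, 2, 5, 6}
Tree: B1–B2, B2–B3
Every bag has size at most 4, so the width is 4 − 1 = 3 and tw(G) ≤ 3. For the lower bound: the 4 vertex sets {1,3}, {2,4}, {5}, {6} are disjoint, each induces a connected subgraph, and every pair is joined by at least one edge of G. Contracting each set to a single vertex therefore yields K_{4} as a minor, and since treewidth is minor-monotone, tw(G) ≥ tw(K_{4}) = 3. The upper and lower bounds meet at 3, so that is the treewidth.

3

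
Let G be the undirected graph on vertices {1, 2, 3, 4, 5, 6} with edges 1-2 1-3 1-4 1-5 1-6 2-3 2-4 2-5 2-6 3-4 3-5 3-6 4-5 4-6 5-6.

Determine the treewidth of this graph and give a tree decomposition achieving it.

A single bag containing all 6 vertices is trivially a valid decomposition of width 5. On the other hand G contains the 6-clique {1, 2, 3, 4, 5, 6}. A clique must lie in a single bag of any decomposition, so no decomposition can have width below 5. The upper and lower bounds meet at 5, so that is the treewidth.

Treewidth 5.
Bags: B1 = {1, 2, 3, 4, 5, 6}
Tree: (single bag)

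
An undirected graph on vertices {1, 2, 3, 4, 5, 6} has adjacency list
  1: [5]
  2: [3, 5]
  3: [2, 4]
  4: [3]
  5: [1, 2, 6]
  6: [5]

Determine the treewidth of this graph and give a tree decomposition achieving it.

Every bag has size at most 2, so the width is 2 − 1 = 1 and tw(G) ≤ 1. Any graph with an edge has treewidth ≥ 1, and G has the edge 5–2. Therefore the treewidth is 1.

Treewidth 1.
One optimal decomposition is:
Bags: B1 = {2, 5}  B2 = {2, 3}  B3 = {3, 4}  B4 = {1, 5}  B5 = {5, 6}
Tree: B1–B2, B2–B3, B1–B4, B1–B5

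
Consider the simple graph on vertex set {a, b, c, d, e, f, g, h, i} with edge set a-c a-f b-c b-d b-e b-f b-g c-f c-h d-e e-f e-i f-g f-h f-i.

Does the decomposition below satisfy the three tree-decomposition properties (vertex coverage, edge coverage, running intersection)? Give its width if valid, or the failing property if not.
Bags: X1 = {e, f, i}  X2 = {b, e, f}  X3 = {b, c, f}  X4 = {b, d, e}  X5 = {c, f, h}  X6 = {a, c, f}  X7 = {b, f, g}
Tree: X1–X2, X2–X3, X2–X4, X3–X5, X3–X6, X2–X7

Yes; width 2.

Vertex coverage: the bags together contain {a, b, c, d, e, f, g, h, i}, the full vertex set. Edge coverage: each edge of G has both endpoints in at least one bag. Running intersection: for every vertex, the bags containing it form a connected subtree. All three properties hold, so this is a valid tree decomposition of width max|bag| − 1 = 2, and hence tw(G) ≤ 2.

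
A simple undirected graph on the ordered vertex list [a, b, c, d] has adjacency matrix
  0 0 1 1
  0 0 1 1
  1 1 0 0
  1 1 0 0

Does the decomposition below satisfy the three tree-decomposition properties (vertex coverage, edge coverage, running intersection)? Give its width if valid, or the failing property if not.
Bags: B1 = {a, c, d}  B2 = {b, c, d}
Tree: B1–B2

Yes; width 2.

Every vertex of G appears in some bag (union = {a, b, c, d}); every edge is covered by a bag; and for each vertex v the set of bags containing v is connected in the bag tree. The decomposition is therefore valid. The largest bag has 3 vertices, so the width is 2.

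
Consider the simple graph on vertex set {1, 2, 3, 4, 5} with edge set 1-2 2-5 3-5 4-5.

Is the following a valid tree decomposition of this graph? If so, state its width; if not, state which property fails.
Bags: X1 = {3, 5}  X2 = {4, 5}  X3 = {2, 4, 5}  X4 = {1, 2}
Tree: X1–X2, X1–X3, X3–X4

No — bags containing vertex 4 are not connected in the tree.

A tree decomposition must satisfy three properties: every vertex lies in some bag; for every edge, both endpoints lie together in some bag; and for every vertex, the bags containing it form a connected subtree. Here bags containing vertex 4 are not connected in the tree, so the decomposition is invalid.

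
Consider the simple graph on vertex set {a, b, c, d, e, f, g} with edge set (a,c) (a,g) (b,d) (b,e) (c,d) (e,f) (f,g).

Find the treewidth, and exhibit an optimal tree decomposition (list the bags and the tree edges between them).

Treewidth 2.
One optimal decomposition is:
Bags: B1 = {a, c, d}  B2 = {a, b, d}  B3 = {a, b, e}  B4 = {a, e, f}  B5 = {a, f, g}
Tree: B1–B2, B2–B3, B3–B4, B4–B5

The largest bag has 3 vertices, giving width 2; this decomposition certifies tw(G) ≤ 2. Since a–c–d–b–e–f–g–a is a cycle in G, G is not acyclic. Forests are exactly the graphs of treewidth ≤ 1, so tw(G) ≥ 2. Combining the bounds, tw(G) = 2.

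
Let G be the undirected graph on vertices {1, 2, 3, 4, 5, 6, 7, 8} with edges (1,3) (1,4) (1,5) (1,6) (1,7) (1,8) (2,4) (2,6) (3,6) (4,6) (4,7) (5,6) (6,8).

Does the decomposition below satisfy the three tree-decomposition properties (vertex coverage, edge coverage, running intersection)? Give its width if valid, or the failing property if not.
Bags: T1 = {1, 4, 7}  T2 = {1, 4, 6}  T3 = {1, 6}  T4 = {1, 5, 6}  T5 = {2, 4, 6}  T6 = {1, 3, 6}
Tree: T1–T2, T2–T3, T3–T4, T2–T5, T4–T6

A tree decomposition must satisfy three properties: every vertex lies in some bag; for every edge, both endpoints lie together in some bag; and for every vertex, the bags containing it form a connected subtree. Here vertex 8 appears in no bag, so the decomposition is invalid.

No — vertex 8 appears in no bag.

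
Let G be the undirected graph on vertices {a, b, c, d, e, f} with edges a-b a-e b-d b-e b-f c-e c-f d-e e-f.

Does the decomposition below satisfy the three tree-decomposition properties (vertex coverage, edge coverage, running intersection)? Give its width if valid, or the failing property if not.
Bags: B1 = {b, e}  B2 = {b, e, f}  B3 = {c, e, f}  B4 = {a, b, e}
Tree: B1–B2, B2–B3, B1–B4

A tree decomposition must satisfy three properties: every vertex lies in some bag; for every edge, both endpoints lie together in some bag; and for every vertex, the bags containing it form a connected subtree. Here vertex d appears in no bag, so the decomposition is invalid.

No — vertex d appears in no bag.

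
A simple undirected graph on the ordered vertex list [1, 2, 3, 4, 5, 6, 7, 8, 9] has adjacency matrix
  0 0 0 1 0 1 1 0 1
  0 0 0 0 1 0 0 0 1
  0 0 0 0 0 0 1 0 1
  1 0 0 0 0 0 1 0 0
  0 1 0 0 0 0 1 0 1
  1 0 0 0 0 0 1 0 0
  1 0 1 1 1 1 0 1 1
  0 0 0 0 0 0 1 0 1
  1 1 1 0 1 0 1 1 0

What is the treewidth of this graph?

A width-2 tree decomposition is:
Bags: B1 = {5, 7, 9}  B2 = {3, 7, 9}  B3 = {1, 7, 9}  B4 = {1, 6, 7}  B5 = {7, 8, 9}  B6 = {2, 5, 9}  B7 = {1, 4, 7}
Tree: B1–B2, B2–B3, B3–B4, B2–B5, B1–B6, B3–B7
Each bag holds 3 vertices, so the decomposition has width 2, which upper-bounds the treewidth. Conversely, {2, 5, 9} is a clique of size 3, and the vertices of any clique must share a bag in every tree decomposition; so some bag has ≥ 3 vertices and tw(G) ≥ 2. Combining the bounds, tw(G) = 2.

2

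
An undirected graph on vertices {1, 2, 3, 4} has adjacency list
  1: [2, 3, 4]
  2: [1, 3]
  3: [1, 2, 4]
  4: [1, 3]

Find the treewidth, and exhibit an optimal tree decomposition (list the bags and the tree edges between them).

The largest bag has 3 vertices, giving width 2; this decomposition certifies tw(G) ≤ 2. On the other hand G contains the 3-clique {1, 2, 3}. A clique must lie in a single bag of any decomposition, so no decomposition can have width below 2. Therefore the treewidth is 2.

Treewidth 2.
One optimal decomposition is:
Bags: B1 = {1, 2, 3}  B2 = {1, 3, 4}
Tree: B1–B2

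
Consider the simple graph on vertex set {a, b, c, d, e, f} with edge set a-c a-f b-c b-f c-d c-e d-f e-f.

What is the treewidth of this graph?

A width-2 tree decomposition is:
Bags: B1 = {a, c, f}  B2 = {c, e, f}  B3 = {c, d, f}  B4 = {b, c, f}
Tree: B1–B2, B2–B3, B3–B4
The largest bag has 3 vertices, giving width 2; this decomposition certifies tw(G) ≤ 2. The edges c–a–f–e–c form a cycle, so G is not a tree and its treewidth is at least 2. The upper and lower bounds meet at 2, so that is the treewidth.

2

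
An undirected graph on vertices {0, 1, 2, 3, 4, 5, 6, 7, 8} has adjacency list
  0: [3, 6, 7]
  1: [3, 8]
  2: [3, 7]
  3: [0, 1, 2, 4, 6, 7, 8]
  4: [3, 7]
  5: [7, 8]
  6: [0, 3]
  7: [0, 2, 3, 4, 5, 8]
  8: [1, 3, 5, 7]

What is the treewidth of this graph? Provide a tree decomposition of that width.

The largest bag has 3 vertices, giving width 2; this decomposition certifies tw(G) ≤ 2. For the lower bound, the 3 vertices {1, 3, 8} are pairwise adjacent, and any tree decomposition puts a clique entirely inside one bag — forcing width ≥ 2. Combining the bounds, tw(G) = 2.

Treewidth 2.
One optimal decomposition is:
Bags: B1 = {0, 3, 7}  B2 = {2, 3, 7}  B3 = {3, 4, 7}  B4 = {0, 3, 6}  B5 = {3, 7, 8}  B6 = {5, 7, 8}  B7 = {1, 3, 8}
Tree: B1–B2, B1–B3, B1–B4, B2–B5, B5–B6, B5–B7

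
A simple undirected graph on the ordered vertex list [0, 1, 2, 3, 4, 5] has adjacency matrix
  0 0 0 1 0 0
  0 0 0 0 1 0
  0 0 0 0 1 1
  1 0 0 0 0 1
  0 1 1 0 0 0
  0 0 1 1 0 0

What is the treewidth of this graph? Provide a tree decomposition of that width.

Every bag has size at most 2, so the width is 2 − 1 = 1 and tw(G) ≤ 1. G has an edge, so its treewidth is at least 1. The upper and lower bounds meet at 1, so that is the treewidth.

Treewidth 1.
One optimal decomposition is:
Bags: B1 = {1, 4}  B2 = {2, 4}  B3 = {2, 5}  B4 = {3, 5}  B5 = {0, 3}
Tree: B1–B2, B2–B3, B3–B4, B4–B5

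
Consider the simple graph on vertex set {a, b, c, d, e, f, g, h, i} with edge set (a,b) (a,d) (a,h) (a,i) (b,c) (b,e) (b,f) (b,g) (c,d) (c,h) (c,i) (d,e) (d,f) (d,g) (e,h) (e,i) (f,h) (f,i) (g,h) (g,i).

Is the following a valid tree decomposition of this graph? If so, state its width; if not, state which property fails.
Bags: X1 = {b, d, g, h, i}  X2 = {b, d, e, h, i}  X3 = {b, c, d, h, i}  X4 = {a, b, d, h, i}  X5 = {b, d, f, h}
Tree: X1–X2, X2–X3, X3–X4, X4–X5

No — edge (i,f) lies in no bag.

A tree decomposition must satisfy three properties: every vertex lies in some bag; for every edge, both endpoints lie together in some bag; and for every vertex, the bags containing it form a connected subtree. Here edge (i,f) lies in no bag, so the decomposition is invalid.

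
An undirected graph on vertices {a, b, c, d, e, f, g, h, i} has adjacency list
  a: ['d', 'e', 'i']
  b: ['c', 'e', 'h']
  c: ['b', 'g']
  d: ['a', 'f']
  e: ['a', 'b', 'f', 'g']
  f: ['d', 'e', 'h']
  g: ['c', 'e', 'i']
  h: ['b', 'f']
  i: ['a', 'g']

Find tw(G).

A width-3 tree decomposition is:
Bags: B1 = {a, d, f, i}  B2 = {a, e, f, i}  B3 = {e, f, g, i}  B4 = {e, f, g, h}  B5 = {b, e, g, h}  B6 = {b, c, g, h}
Tree: B1–B2, B2–B3, B3–B4, B4–B5, B5–B6
Every bag has size at most 4, so the width is 4 − 1 = 3 and tw(G) ≤ 3. For the lower bound: the 4 vertex sets {a,d,i}, {f}, {e}, {b,c,g,h} are disjoint, each induces a connected subgraph, and every pair is joined by at least one edge of G. Contracting each set to a single vertex therefore yields K_{4} as a minor, and since treewidth is minor-monotone, tw(G) ≥ tw(K_{4}) = 3. Hence tw(G) = 3 exactly.

3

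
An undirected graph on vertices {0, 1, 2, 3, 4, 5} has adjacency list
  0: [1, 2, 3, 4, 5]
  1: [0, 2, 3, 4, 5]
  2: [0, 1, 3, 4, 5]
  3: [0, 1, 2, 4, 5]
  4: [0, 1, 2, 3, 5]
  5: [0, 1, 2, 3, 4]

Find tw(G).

A width-5 tree decomposition is:
Bags: B1 = {0, 1, 2, 3, 4, 5}
Tree: (single bag)
With just one bag of size 6, the width is 6 − 1 = 5, so tw(G) ≤ 5. On the other hand G contains the 6-clique {0, 1, 2, 3, 4, 5}. A clique must lie in a single bag of any decomposition, so no decomposition can have width below 5. Therefore the treewidth is 5.

5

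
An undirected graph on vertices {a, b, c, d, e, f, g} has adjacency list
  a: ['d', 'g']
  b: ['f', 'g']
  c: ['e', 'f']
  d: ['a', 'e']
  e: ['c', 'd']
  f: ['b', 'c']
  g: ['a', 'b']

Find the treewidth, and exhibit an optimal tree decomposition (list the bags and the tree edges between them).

Treewidth 2.
One such decomposition:
Bags: B1 = {a, d, g}  B2 = {d, e, g}  B3 = {c, e, g}  B4 = {c, f, g}  B5 = {b, f, g}
Tree: B1–B2, B2–B3, B3–B4, B4–B5

Every bag has size at most 3, so the width is 3 − 1 = 2 and tw(G) ≤ 2. Since g–a–d–e–c–f–b–g is a cycle in G, G is not acyclic. Forests are exactly the graphs of treewidth ≤ 1, so tw(G) ≥ 2. Hence tw(G) = 2 exactly.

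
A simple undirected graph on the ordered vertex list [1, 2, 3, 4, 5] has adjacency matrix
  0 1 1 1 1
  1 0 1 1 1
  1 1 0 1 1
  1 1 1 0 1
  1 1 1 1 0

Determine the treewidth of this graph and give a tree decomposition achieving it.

With just one bag of size 5, the width is 5 − 1 = 4, so tw(G) ≤ 4. For the lower bound, the 5 vertices {1, 2, 3, 4, 5} are pairwise adjacent, and any tree decomposition puts a clique entirely inside one bag — forcing width ≥ 4. Hence tw(G) = 4 exactly.

Treewidth 4.
One such decomposition:
Bags: B1 = {1, 2, 3, 4, 5}
Tree: (single bag)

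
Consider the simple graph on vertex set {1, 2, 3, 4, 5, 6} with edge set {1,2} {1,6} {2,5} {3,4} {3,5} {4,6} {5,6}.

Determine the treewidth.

2

A width-2 tree decomposition is:
Bags: B1 = {3, 4, 6}  B2 = {3, 5, 6}  B3 = {1, 5, 6}  B4 = {1, 2, 5}
Tree: B1–B2, B2–B3, B3–B4
Each bag holds 3 vertices, so the decomposition has width 2, which upper-bounds the treewidth. Since 4–3–5–6–4 is a cycle in G, G is not acyclic. Forests are exactly the graphs of treewidth ≤ 1, so tw(G) ≥ 2. The upper and lower bounds meet at 2, so that is the treewidth.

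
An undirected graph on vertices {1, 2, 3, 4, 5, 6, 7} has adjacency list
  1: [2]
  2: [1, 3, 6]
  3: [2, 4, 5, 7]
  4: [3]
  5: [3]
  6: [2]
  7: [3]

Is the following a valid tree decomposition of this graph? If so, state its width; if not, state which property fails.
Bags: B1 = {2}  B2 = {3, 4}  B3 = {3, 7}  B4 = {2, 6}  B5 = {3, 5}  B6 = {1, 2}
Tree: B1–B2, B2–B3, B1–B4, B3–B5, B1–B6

A tree decomposition must satisfy three properties: every vertex lies in some bag; for every edge, both endpoints lie together in some bag; and for every vertex, the bags containing it form a connected subtree. Here edge (3,2) lies in no bag, so the decomposition is invalid.

No — edge (3,2) lies in no bag.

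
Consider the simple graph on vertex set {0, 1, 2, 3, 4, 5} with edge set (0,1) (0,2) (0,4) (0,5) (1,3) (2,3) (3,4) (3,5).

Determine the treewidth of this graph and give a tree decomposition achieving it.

The largest bag has 3 vertices, giving width 2; this decomposition certifies tw(G) ≤ 2. Since 1–0–5–3–1 is a cycle in G, G is not acyclic. Forests are exactly the graphs of treewidth ≤ 1, so tw(G) ≥ 2. Therefore the treewidth is 2.

Treewidth 2.
One such decomposition:
Bags: B1 = {0, 1, 3}  B2 = {0, 3, 5}  B3 = {0, 2, 3}  B4 = {0, 3, 4}
Tree: B1–B2, B2–B3, B3–B4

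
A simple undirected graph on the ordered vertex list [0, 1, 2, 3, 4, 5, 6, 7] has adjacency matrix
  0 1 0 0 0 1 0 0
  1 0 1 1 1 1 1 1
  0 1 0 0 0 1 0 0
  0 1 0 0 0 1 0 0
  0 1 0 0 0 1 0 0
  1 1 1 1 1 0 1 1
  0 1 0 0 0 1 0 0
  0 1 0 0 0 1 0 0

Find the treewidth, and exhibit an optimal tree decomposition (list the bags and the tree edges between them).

Treewidth 2.
One optimal decomposition is:
Bags: B1 = {1, 5, 7}  B2 = {1, 3, 5}  B3 = {1, 4, 5}  B4 = {1, 2, 5}  B5 = {1, 5, 6}  B6 = {0, 1, 5}
Tree: B1–B2, B2–B3, B1–B4, B4–B5, B3–B6

Each bag holds 3 vertices, so the decomposition has width 2, which upper-bounds the treewidth. For the lower bound, the 3 vertices {0, 1, 5} are pairwise adjacent, and any tree decomposition puts a clique entirely inside one bag — forcing width ≥ 2. Combining the bounds, tw(G) = 2.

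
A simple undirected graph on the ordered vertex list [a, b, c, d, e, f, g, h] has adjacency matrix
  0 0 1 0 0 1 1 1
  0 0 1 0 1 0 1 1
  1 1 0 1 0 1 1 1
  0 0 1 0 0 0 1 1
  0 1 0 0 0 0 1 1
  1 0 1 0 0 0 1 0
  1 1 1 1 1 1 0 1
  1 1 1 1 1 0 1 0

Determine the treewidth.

3

A width-3 tree decomposition is:
Bags: B1 = {a, c, g, h}  B2 = {a, c, f, g}  B3 = {b, c, g, h}  B4 = {c, d, g, h}  B5 = {b, e, g, h}
Tree: B1–B2, B1–B3, B1–B4, B3–B5
Each bag holds 4 vertices, so the decomposition has width 3, which upper-bounds the treewidth. For the lower bound, the 4 vertices {b, e, g, h} are pairwise adjacent, and any tree decomposition puts a clique entirely inside one bag — forcing width ≥ 3. The upper and lower bounds meet at 3, so that is the treewidth.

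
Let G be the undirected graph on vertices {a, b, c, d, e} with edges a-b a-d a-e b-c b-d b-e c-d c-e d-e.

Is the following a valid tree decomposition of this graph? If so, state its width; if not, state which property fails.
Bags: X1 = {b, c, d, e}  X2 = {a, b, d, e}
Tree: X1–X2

Every vertex of G appears in some bag (union = {a, b, c, d, e}); every edge is covered by a bag; and for each vertex v the set of bags containing v is connected in the bag tree. The decomposition is therefore valid. The largest bag has 4 vertices, so the width is 3.

Yes; width 3.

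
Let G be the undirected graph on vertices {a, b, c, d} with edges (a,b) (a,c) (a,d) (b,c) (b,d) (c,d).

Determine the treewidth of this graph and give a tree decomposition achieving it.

With just one bag of size 4, the width is 4 − 1 = 3, so tw(G) ≤ 3. On the other hand G contains the 4-clique {a, b, c, d}. A clique must lie in a single bag of any decomposition, so no decomposition can have width below 3. Combining the bounds, tw(G) = 3.

Treewidth 3.
Bags: B1 = {a, b, c, d}
Tree: (single bag)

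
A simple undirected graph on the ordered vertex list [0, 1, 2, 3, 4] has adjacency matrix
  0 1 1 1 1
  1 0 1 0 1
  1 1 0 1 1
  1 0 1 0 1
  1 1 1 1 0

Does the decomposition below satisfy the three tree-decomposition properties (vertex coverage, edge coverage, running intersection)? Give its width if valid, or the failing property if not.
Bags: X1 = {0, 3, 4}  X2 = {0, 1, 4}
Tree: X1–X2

No — vertex 2 appears in no bag.

A tree decomposition must satisfy three properties: every vertex lies in some bag; for every edge, both endpoints lie together in some bag; and for every vertex, the bags containing it form a connected subtree. Here vertex 2 appears in no bag, so the decomposition is invalid.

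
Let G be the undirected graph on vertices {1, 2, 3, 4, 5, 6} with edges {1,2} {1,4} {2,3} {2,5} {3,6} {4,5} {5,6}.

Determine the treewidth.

2

A width-2 tree decomposition is:
Bags: B1 = {2, 3, 6}  B2 = {2, 5, 6}  B3 = {1, 2, 5}  B4 = {1, 4, 5}
Tree: B1–B2, B2–B3, B3–B4
The largest bag has 3 vertices, giving width 2; this decomposition certifies tw(G) ≤ 2. Since 3–6–5–2–3 is a cycle in G, G is not acyclic. Forests are exactly the graphs of treewidth ≤ 1, so tw(G) ≥ 2. Hence tw(G) = 2 exactly.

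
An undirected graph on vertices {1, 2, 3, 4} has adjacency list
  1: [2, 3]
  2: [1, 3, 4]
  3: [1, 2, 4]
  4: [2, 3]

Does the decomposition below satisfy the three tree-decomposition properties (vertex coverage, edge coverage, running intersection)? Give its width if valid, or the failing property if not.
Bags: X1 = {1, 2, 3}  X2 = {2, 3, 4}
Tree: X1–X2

Vertex coverage: the bags together contain {1, 2, 3, 4}, the full vertex set. Edge coverage: each edge of G has both endpoints in at least one bag. Running intersection: for every vertex, the bags containing it form a connected subtree. All three properties hold, so this is a valid tree decomposition of width max|bag| − 1 = 2, and hence tw(G) ≤ 2.

Yes; width 2.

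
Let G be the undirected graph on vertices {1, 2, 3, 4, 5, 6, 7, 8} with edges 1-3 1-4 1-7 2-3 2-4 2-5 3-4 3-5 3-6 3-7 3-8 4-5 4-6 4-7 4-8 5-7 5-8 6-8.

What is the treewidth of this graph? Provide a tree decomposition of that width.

Treewidth 3.
One such decomposition:
Bags: B1 = {3, 4, 5, 7}  B2 = {3, 4, 5, 8}  B3 = {1, 3, 4, 7}  B4 = {2, 3, 4, 5}  B5 = {3, 4, 6, 8}
Tree: B1–B2, B1–B3, B2–B4, B2–B5

Every bag has size at most 4, so the width is 4 − 1 = 3 and tw(G) ≤ 3. On the other hand G contains the 4-clique {1, 3, 4, 7}. A clique must lie in a single bag of any decomposition, so no decomposition can have width below 3. Hence tw(G) = 3 exactly.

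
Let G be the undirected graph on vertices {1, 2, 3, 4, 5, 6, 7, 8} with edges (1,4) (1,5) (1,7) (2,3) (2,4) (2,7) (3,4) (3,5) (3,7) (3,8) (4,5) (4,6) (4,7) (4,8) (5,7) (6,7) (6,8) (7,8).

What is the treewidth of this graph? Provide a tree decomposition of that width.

Treewidth 3.
One such decomposition:
Bags: B1 = {3, 4, 7, 8}  B2 = {4, 6, 7, 8}  B3 = {3, 4, 5, 7}  B4 = {2, 3, 4, 7}  B5 = {1, 4, 5, 7}
Tree: B1–B2, B1–B3, B3–B4, B3–B5

Every bag has size at most 4, so the width is 4 − 1 = 3 and tw(G) ≤ 3. On the other hand G contains the 4-clique {1, 4, 5, 7}. A clique must lie in a single bag of any decomposition, so no decomposition can have width below 3. Therefore the treewidth is 3.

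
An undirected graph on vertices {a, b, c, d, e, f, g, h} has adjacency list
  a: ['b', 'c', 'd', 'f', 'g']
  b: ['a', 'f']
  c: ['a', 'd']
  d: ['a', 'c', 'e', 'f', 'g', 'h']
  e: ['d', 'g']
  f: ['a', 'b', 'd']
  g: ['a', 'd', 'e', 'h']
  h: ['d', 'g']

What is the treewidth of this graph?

2

A width-2 tree decomposition is:
Bags: B1 = {a, d, g}  B2 = {d, e, g}  B3 = {a, d, f}  B4 = {d, g, h}  B5 = {a, b, f}  B6 = {a, c, d}
Tree: B1–B2, B1–B3, B2–B4, B3–B5, B1–B6
Every bag has size at most 3, so the width is 3 − 1 = 2 and tw(G) ≤ 2. On the other hand G contains the 3-clique {d, e, g}. A clique must lie in a single bag of any decomposition, so no decomposition can have width below 2. The upper and lower bounds meet at 2, so that is the treewidth.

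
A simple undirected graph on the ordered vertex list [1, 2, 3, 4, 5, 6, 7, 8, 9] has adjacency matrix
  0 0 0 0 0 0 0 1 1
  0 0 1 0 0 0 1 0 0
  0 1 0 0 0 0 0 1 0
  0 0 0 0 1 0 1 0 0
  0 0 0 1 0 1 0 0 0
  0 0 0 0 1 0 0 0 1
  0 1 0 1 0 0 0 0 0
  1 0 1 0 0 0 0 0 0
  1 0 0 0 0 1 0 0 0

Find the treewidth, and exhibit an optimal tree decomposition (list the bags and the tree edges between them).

Treewidth 2.
One such decomposition:
Bags: B1 = {1, 6, 9}  B2 = {1, 5, 6}  B3 = {1, 4, 5}  B4 = {1, 4, 7}  B5 = {1, 2, 7}  B6 = {1, 2, 3}  B7 = {1, 3, 8}
Tree: B1–B2, B2–B3, B3–B4, B4–B5, B5–B6, B6–B7

The largest bag has 3 vertices, giving width 2; this decomposition certifies tw(G) ≤ 2. Since 1–9–6–5–4–7–2–3–8–1 is a cycle in G, G is not acyclic. Forests are exactly the graphs of treewidth ≤ 1, so tw(G) ≥ 2. Hence tw(G) = 2 exactly.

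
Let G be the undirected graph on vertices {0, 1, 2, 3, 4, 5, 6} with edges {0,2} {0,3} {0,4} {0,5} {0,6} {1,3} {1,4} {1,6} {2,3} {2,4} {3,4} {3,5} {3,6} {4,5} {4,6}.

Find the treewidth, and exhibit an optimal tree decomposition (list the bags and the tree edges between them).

Treewidth 3.
One optimal decomposition is:
Bags: B1 = {1, 3, 4, 6}  B2 = {0, 3, 4, 6}  B3 = {0, 2, 3, 4}  B4 = {0, 3, 4, 5}
Tree: B1–B2, B2–B3, B3–B4

The largest bag has 4 vertices, giving width 3; this decomposition certifies tw(G) ≤ 3. On the other hand G contains the 4-clique {0, 2, 3, 4}. A clique must lie in a single bag of any decomposition, so no decomposition can have width below 3. Hence tw(G) = 3 exactly.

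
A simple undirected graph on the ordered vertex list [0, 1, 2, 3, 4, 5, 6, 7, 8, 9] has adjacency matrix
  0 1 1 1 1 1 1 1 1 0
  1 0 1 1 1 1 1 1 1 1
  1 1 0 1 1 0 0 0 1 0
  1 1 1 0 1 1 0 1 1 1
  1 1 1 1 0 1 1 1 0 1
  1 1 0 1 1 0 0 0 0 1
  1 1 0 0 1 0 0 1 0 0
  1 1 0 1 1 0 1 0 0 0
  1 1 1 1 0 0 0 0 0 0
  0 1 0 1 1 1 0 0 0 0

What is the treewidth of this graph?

4

A width-4 tree decomposition is:
Bags: B1 = {0, 1, 3, 4, 7}  B2 = {0, 1, 2, 3, 4}  B3 = {0, 1, 2, 3, 8}  B4 = {0, 1, 4, 6, 7}  B5 = {0, 1, 3, 4, 5}  B6 = {1, 3, 4, 5, 9}
Tree: B1–B2, B2–B3, B1–B4, B1–B5, B5–B6
Every bag has size at most 5, so the width is 5 − 1 = 4 and tw(G) ≤ 4. Conversely, {0, 1, 2, 3, 8} is a clique of size 5, and the vertices of any clique must share a bag in every tree decomposition; so some bag has ≥ 5 vertices and tw(G) ≥ 4. Therefore the treewidth is 4.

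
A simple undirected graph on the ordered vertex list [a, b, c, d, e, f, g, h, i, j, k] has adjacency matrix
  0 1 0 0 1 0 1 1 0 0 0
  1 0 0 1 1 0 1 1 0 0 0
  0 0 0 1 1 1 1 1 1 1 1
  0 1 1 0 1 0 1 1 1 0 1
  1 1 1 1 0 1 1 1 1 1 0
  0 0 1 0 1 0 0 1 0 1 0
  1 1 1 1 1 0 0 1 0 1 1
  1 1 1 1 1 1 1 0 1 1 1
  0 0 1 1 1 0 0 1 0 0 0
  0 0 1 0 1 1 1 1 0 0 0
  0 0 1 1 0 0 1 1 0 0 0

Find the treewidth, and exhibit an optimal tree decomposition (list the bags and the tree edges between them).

Treewidth 4.
Bags: B1 = {b, d, e, g, h}  B2 = {c, d, e, g, h}  B3 = {c, d, g, h, k}  B4 = {c, d, e, h, i}  B5 = {c, e, g, h, j}  B6 = {c, e, f, h, j}  B7 = {a, b, e, g, h}
Tree: B1–B2, B2–B3, B2–B4, B2–B5, B5–B6, B1–B7

Every bag has size at most 5, so the width is 5 − 1 = 4 and tw(G) ≤ 4. Conversely, {c, d, e, g, h} is a clique of size 5, and the vertices of any clique must share a bag in every tree decomposition; so some bag has ≥ 5 vertices and tw(G) ≥ 4. Hence tw(G) = 4 exactly.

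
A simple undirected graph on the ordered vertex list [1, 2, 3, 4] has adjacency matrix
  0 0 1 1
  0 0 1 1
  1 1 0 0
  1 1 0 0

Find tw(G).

2

A width-2 tree decomposition is:
Bags: B1 = {1, 2, 3}  B2 = {1, 2, 4}
Tree: B1–B2
The largest bag has 3 vertices, giving width 2; this decomposition certifies tw(G) ≤ 2. Since 2–3–1–4–2 is a cycle in G, G is not acyclic. Forests are exactly the graphs of treewidth ≤ 1, so tw(G) ≥ 2. Combining the bounds, tw(G) = 2.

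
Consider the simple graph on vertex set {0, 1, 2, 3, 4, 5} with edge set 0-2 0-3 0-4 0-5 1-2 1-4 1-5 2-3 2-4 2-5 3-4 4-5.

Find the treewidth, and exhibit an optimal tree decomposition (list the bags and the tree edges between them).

Each bag holds 4 vertices, so the decomposition has width 3, which upper-bounds the treewidth. For the lower bound, the 4 vertices {0, 2, 3, 4} are pairwise adjacent, and any tree decomposition puts a clique entirely inside one bag — forcing width ≥ 3. Hence tw(G) = 3 exactly.

Treewidth 3.
Bags: B1 = {0, 2, 4, 5}  B2 = {0, 2, 3, 4}  B3 = {1, 2, 4, 5}
Tree: B1–B2, B1–B3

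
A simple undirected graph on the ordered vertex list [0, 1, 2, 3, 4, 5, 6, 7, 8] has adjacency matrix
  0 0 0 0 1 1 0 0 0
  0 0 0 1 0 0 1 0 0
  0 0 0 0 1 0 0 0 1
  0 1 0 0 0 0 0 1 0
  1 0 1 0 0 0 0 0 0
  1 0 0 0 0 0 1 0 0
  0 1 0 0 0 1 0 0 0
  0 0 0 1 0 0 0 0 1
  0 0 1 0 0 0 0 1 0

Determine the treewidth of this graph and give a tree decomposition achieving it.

The largest bag has 3 vertices, giving width 2; this decomposition certifies tw(G) ≤ 2. Since 5–6–1–3–7–8–2–4–0–5 is a cycle in G, G is not acyclic. Forests are exactly the graphs of treewidth ≤ 1, so tw(G) ≥ 2. Therefore the treewidth is 2.

Treewidth 2.
One optimal decomposition is:
Bags: B1 = {1, 5, 6}  B2 = {1, 3, 5}  B3 = {3, 5, 7}  B4 = {5, 7, 8}  B5 = {2, 5, 8}  B6 = {2, 4, 5}  B7 = {0, 4, 5}
Tree: B1–B2, B2–B3, B3–B4, B4–B5, B5–B6, B6–B7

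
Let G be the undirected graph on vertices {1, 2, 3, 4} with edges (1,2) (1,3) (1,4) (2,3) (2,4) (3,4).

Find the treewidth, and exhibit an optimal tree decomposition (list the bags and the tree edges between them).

Treewidth 3.
One optimal decomposition is:
Bags: B1 = {1, 2, 3, 4}
Tree: (single bag)

A single bag containing all 4 vertices is trivially a valid decomposition of width 3. Conversely, {1, 2, 3, 4} is a clique of size 4, and the vertices of any clique must share a bag in every tree decomposition; so some bag has ≥ 4 vertices and tw(G) ≥ 3. Combining the bounds, tw(G) = 3.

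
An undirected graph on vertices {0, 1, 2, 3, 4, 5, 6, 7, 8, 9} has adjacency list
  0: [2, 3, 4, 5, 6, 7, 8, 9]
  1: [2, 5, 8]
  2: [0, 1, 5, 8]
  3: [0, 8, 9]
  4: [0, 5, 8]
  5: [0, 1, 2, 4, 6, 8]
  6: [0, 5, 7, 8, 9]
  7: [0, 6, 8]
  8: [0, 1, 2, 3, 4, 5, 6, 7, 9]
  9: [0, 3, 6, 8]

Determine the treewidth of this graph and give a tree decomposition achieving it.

The largest bag has 4 vertices, giving width 3; this decomposition certifies tw(G) ≤ 3. For the lower bound, the 4 vertices {0, 3, 8, 9} are pairwise adjacent, and any tree decomposition puts a clique entirely inside one bag — forcing width ≥ 3. Combining the bounds, tw(G) = 3.

Treewidth 3.
One optimal decomposition is:
Bags: B1 = {0, 6, 7, 8}  B2 = {0, 5, 6, 8}  B3 = {0, 2, 5, 8}  B4 = {0, 4, 5, 8}  B5 = {1, 2, 5, 8}  B6 = {0, 6, 8, 9}  B7 = {0, 3, 8, 9}
Tree: B1–B2, B2–B3, B3–B4, B3–B5, B1–B6, B6–B7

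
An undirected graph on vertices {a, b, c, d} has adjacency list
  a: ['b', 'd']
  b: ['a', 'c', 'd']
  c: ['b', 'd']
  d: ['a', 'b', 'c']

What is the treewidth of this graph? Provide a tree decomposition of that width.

Treewidth 2.
One optimal decomposition is:
Bags: B1 = {a, b, d}  B2 = {b, c, d}
Tree: B1–B2

Every bag has size at most 3, so the width is 3 − 1 = 2 and tw(G) ≤ 2. Conversely, {b, c, d} is a clique of size 3, and the vertices of any clique must share a bag in every tree decomposition; so some bag has ≥ 3 vertices and tw(G) ≥ 2. Combining the bounds, tw(G) = 2.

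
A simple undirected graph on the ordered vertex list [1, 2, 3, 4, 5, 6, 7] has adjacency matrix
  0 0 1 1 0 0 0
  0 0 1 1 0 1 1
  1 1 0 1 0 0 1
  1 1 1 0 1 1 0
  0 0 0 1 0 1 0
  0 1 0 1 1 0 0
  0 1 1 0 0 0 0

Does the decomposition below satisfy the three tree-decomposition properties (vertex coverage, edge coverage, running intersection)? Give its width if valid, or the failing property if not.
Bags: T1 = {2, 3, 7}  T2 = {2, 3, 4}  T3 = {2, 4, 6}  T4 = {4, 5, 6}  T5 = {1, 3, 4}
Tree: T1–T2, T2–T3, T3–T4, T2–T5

Vertex coverage: the bags together contain {1, 2, 3, 4, 5, 6, 7}, the full vertex set. Edge coverage: each edge of G has both endpoints in at least one bag. Running intersection: for every vertex, the bags containing it form a connected subtree. All three properties hold, so this is a valid tree decomposition of width max|bag| − 1 = 2, and hence tw(G) ≤ 2.

Yes; width 2.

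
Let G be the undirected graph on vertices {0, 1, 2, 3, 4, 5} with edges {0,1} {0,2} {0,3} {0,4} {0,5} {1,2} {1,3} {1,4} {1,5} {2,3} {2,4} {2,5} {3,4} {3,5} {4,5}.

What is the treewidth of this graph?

A width-5 tree decomposition is:
Bags: B1 = {0, 1, 2, 3, 4, 5}
Tree: (single bag)
With just one bag of size 6, the width is 6 − 1 = 5, so tw(G) ≤ 5. For the lower bound, the 6 vertices {0, 1, 2, 3, 4, 5} are pairwise adjacent, and any tree decomposition puts a clique entirely inside one bag — forcing width ≥ 5. Combining the bounds, tw(G) = 5.

5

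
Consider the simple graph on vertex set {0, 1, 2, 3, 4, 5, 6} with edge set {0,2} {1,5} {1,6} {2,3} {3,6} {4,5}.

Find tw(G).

1

A width-1 tree decomposition is:
Bags: B1 = {4, 5}  B2 = {1, 5}  B3 = {1, 6}  B4 = {3, 6}  B5 = {2, 3}  B6 = {0, 2}
Tree: B1–B2, B2–B3, B3–B4, B4–B5, B5–B6
Each bag holds 2 vertices, so the decomposition has width 1, which upper-bounds the treewidth. G has an edge, so its treewidth is at least 1. Hence tw(G) = 1 exactly.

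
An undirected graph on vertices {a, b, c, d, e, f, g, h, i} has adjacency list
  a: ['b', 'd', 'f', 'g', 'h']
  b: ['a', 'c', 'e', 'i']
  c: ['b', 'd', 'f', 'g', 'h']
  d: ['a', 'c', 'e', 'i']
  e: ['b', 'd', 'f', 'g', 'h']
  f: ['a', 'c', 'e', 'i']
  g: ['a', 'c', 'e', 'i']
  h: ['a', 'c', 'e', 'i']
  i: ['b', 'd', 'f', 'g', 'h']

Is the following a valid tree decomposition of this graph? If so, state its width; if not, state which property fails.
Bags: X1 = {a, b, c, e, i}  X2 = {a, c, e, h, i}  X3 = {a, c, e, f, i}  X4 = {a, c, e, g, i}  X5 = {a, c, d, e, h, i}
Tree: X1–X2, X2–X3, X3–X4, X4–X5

No — bags containing vertex h are not connected in the tree.

A tree decomposition must satisfy three properties: every vertex lies in some bag; for every edge, both endpoints lie together in some bag; and for every vertex, the bags containing it form a connected subtree. Here bags containing vertex h are not connected in the tree, so the decomposition is invalid.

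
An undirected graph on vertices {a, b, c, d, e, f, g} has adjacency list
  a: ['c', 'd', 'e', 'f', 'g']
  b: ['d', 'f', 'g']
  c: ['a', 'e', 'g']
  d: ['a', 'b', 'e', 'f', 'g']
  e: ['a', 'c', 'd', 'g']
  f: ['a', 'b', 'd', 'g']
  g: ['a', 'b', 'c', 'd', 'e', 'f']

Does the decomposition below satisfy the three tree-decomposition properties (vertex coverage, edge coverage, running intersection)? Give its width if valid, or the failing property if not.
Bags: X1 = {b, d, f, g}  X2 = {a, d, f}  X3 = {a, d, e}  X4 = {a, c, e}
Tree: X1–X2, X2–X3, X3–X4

A tree decomposition must satisfy three properties: every vertex lies in some bag; for every edge, both endpoints lie together in some bag; and for every vertex, the bags containing it form a connected subtree. Here edge (g,a) lies in no bag, so the decomposition is invalid.

No — edge (g,a) lies in no bag.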